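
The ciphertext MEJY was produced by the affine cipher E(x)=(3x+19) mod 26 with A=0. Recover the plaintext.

The inverse of 3 mod 26 is 9, since 3·9=27≡1. Apply D(y)=9·(y−19) mod 26:
M(12): 9·(12−19)=-63≡15 → P
E(4): 9·(4−19)=-135≡21 → V
J(9): 9·(9−19)=-90≡14 → O
Y(24): 9·(24−19)=45≡19 → T

PVOT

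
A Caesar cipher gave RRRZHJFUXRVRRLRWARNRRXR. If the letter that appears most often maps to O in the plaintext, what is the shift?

The most frequent ciphertext letter is R (appears 11 times).
R is position 17; O is position 14.
Shift = 3.

3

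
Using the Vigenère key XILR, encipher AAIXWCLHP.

Repeat the key across the message: XILRXILRX
A(0)+X(23): 23 → X
A(0)+I(8): 8 → I
I(8)+L(11): 19 → T
X(23)+R(17): 40≡14 → O
W(22)+X(23): 45≡19 → T
C(2)+I(8): 10 → K
L(11)+L(11): 22 → W
H(7)+R(17): 24 → Y
P(15)+X(23): 38≡12 → M

XITOTKWYM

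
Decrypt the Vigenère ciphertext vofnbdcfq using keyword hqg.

Repeat the key across the ciphertext: hqghqghqg
v(21)−h(7): 14 → o
o(14)−q(16): -2≡24 → y
f(5)−g(6): -1≡25 → z
n(13)−h(7): 6 → g
b(1)−q(16): -15≡11 → l
d(3)−g(6): -3≡23 → x
c(2)−h(7): -5≡21 → v
f(5)−q(16): -11≡15 → p
q(16)−g(6): 10 → k

oyzglxvpk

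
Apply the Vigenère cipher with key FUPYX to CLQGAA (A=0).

HFFEXF

Repeat the key across the message: FUPYXF
C(2)+F(5): 7 → H
L(11)+U(20): 31≡5 → F
Q(16)+P(15): 31≡5 → F
G(6)+Y(24): 30≡4 → E
A(0)+X(23): 23 → X
A(0)+F(5): 5 → F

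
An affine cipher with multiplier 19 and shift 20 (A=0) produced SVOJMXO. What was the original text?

ELMJQHM

The inverse of 19 mod 26 is 11, since 19·11=209≡1. Apply D(y)=11·(y−20) mod 26:
S(18): 11·(18−20)=-22≡4 → E
V(21): 11·(21−20)=11 → L
O(14): 11·(14−20)=-66≡12 → M
J(9): 11·(9−20)=-121≡9 → J
M(12): 11·(12−20)=-88≡16 → Q
X(23): 11·(23−20)=33≡7 → H
O(14): 11·(14−20)=-66≡12 → M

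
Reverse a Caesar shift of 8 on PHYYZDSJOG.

HZQQRVKBGY

P(15): 15−8=7 → H
H(7): 7−8=-1≡25 → Z
Y(24): 24−8=16 → Q
Y(24): 24−8=16 → Q
Z(25): 25−8=17 → R
D(3): 3−8=-5≡21 → V
S(18): 18−8=10 → K
J(9): 9−8=1 → B
O(14): 14−8=6 → G
G(6): 6−8=-2≡24 → Y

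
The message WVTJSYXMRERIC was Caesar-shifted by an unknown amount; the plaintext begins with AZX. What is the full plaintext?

From the crib: W(22)−A(0)=22, so the shift is 22.
Subtract 22 from each ciphertext letter:
W(22): 22−22=0 → A
V(21): 21−22=-1≡25 → Z
T(19): 19−22=-3≡23 → X
J(9): 9−22=-13≡13 → N
S(18): 18−22=-4≡22 → W
Y(24): 24−22=2 → C
X(23): 23−22=1 → B
M(12): 12−22=-10≡16 → Q
R(17): 17−22=-5≡21 → V
E(4): 4−22=-18≡8 → I
R(17): 17−22=-5≡21 → V
I(8): 8−22=-14≡12 → M
C(2): 2−22=-20≡6 → G

AZXNWCBQVIVMG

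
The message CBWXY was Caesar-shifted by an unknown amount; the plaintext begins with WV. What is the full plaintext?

WVQRS

From the crib: C(2)−W(22)=-20≡6, so the shift is 6.
Subtract 6 from each ciphertext letter:
C(2): 2−6=-4≡22 → W
B(1): 1−6=-5≡21 → V
W(22): 22−6=16 → Q
X(23): 23−6=17 → R
Y(24): 24−6=18 → S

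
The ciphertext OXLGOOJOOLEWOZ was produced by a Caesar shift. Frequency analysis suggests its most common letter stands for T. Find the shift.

The most frequent ciphertext letter is O (appears 6 times).
O is position 14; T is position 19.
Shift = -5≡21.

21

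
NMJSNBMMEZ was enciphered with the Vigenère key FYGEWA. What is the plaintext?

Repeat the key across the ciphertext: FYGEWAFYGE
N(13)−F(5): 8 → I
M(12)−Y(24): -12≡14 → O
J(9)−G(6): 3 → D
S(18)−E(4): 14 → O
N(13)−W(22): -9≡17 → R
B(1)−A(0): 1 → B
M(12)−F(5): 7 → H
M(12)−Y(24): -12≡14 → O
E(4)−G(6): -2≡24 → Y
Z(25)−E(4): 21 → V

IODORBHOYV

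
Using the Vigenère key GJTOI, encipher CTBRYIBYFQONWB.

Repeat the key across the message: GJTOIGJTOIGJTO
C(2)+G(6): 8 → I
T(19)+J(9): 28≡2 → C
B(1)+T(19): 20 → U
R(17)+O(14): 31≡5 → F
Y(24)+I(8): 32≡6 → G
I(8)+G(6): 14 → O
B(1)+J(9): 10 → K
Y(24)+T(19): 43≡17 → R
F(5)+O(14): 19 → T
Q(16)+I(8): 24 → Y
O(14)+G(6): 20 → U
N(13)+J(9): 22 → W
W(22)+T(19): 41≡15 → P
B(1)+O(14): 15 → P

ICUFGOKRTYUWPP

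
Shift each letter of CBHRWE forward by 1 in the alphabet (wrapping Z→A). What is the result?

DCISXF

C(2): 2+1=3 → D
B(1): 1+1=2 → C
H(7): 7+1=8 → I
R(17): 17+1=18 → S
W(22): 22+1=23 → X
E(4): 4+1=5 → F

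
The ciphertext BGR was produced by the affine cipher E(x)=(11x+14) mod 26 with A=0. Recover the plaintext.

The inverse of 11 mod 26 is 19, since 11·19=209≡1. Apply D(y)=19·(y−14) mod 26:
B(1): 19·(1−14)=-247≡13 → N
G(6): 19·(6−14)=-152≡4 → E
R(17): 19·(17−14)=57≡5 → F

NEF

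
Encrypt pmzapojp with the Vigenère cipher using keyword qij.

Repeat the key across the message: qijqijqi
p(15)+q(16): 31≡5 → f
m(12)+i(8): 20 → u
z(25)+j(9): 34≡8 → i
a(0)+q(16): 16 → q
p(15)+i(8): 23 → x
o(14)+j(9): 23 → x
j(9)+q(16): 25 → z
p(15)+i(8): 23 → x

fuiqxxzx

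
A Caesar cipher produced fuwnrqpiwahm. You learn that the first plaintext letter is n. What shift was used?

18

From the crib: f(5)−n(13)=-8≡18, so the shift is 18.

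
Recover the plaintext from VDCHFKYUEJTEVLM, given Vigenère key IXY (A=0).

Repeat the key across the ciphertext: IXYIXYIXYIXYIXY
V(21)−I(8): 13 → N
D(3)−X(23): -20≡6 → G
C(2)−Y(24): -22≡4 → E
H(7)−I(8): -1≡25 → Z
F(5)−X(23): -18≡8 → I
K(10)−Y(24): -14≡12 → M
Y(24)−I(8): 16 → Q
U(20)−X(23): -3≡23 → X
E(4)−Y(24): -20≡6 → G
J(9)−I(8): 1 → B
T(19)−X(23): -4≡22 → W
E(4)−Y(24): -20≡6 → G
V(21)−I(8): 13 → N
L(11)−X(23): -12≡14 → O
M(12)−Y(24): -12≡14 → O

NGEZIMQXGBWGNOO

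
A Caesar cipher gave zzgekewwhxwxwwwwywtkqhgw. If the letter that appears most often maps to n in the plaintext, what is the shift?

9

The most frequent ciphertext letter is w (appears 9 times).
w is position 22; n is position 13.
Shift = 9.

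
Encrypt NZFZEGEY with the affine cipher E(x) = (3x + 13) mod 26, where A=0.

AKCKZFZH

N(13): 3·13+13=52≡0 → A
Z(25): 3·25+13=88≡10 → K
F(5): 3·5+13=28≡2 → C
Z(25): 3·25+13=88≡10 → K
E(4): 3·4+13=25 → Z
G(6): 3·6+13=31≡5 → F
E(4): 3·4+13=25 → Z
Y(24): 3·24+13=85≡7 → H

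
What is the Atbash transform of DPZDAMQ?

WKAWZNJ

D(3) → W(22)
P(15) → K(10)
Z(25) → A(0)
D(3) → W(22)
A(0) → Z(25)
M(12) → N(13)
Q(16) → J(9)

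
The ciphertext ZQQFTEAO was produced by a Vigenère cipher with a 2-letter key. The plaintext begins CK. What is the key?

Subtract each crib letter from the matching ciphertext letter (mod 26):
Z(25)−C(2)=23 → X
Q(16)−K(10)=6 → G

XG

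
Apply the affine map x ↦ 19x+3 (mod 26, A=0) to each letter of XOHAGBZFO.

X(23): 19·23+3=440≡24 → Y
O(14): 19·14+3=269≡9 → J
H(7): 19·7+3=136≡6 → G
A(0): 19·0+3=3 → D
G(6): 19·6+3=117≡13 → N
B(1): 19·1+3=22 → W
Z(25): 19·25+3=478≡10 → K
F(5): 19·5+3=98≡20 → U
O(14): 19·14+3=269≡9 → J

YJGDNWKUJ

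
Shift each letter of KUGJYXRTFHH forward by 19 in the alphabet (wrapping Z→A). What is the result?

K(10): 10+19=29≡3 → D
U(20): 20+19=39≡13 → N
G(6): 6+19=25 → Z
J(9): 9+19=28≡2 → C
Y(24): 24+19=43≡17 → R
X(23): 23+19=42≡16 → Q
R(17): 17+19=36≡10 → K
T(19): 19+19=38≡12 → M
F(5): 5+19=24 → Y
H(7): 7+19=26≡0 → A
H(7): 7+19=26≡0 → A

DNZCRQKMYAA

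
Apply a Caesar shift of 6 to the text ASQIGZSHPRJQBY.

GYWOMFYNVXPWHE

A(0): 0+6=6 → G
S(18): 18+6=24 → Y
Q(16): 16+6=22 → W
I(8): 8+6=14 → O
G(6): 6+6=12 → M
Z(25): 25+6=31≡5 → F
S(18): 18+6=24 → Y
H(7): 7+6=13 → N
P(15): 15+6=21 → V
R(17): 17+6=23 → X
J(9): 9+6=15 → P
Q(16): 16+6=22 → W
B(1): 1+6=7 → H
Y(24): 24+6=30≡4 → E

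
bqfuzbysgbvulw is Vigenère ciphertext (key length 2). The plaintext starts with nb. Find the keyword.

Subtract each crib letter from the matching ciphertext letter (mod 26):
b(1)−n(13)=-12≡14 → o
q(16)−b(1)=15 → p

op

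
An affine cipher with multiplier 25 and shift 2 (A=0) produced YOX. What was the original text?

The inverse of 25 mod 26 is 25, since 25·25=625≡1. Apply D(y)=25·(y−2) mod 26:
Y(24): 25·(24−2)=550≡4 → E
O(14): 25·(14−2)=300≡14 → O
X(23): 25·(23−2)=525≡5 → F

EOF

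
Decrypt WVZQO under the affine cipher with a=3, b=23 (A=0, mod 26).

RISPX

The inverse of 3 mod 26 is 9, since 3·9=27≡1. Apply D(y)=9·(y−23) mod 26:
W(22): 9·(22−23)=-9≡17 → R
V(21): 9·(21−23)=-18≡8 → I
Z(25): 9·(25−23)=18 → S
Q(16): 9·(16−23)=-63≡15 → P
O(14): 9·(14−23)=-81≡23 → X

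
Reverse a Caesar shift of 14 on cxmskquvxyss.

ojyewcghjkee

c(2): 2−14=-12≡14 → o
x(23): 23−14=9 → j
m(12): 12−14=-2≡24 → y
s(18): 18−14=4 → e
k(10): 10−14=-4≡22 → w
q(16): 16−14=2 → c
u(20): 20−14=6 → g
v(21): 21−14=7 → h
x(23): 23−14=9 → j
y(24): 24−14=10 → k
s(18): 18−14=4 → e
s(18): 18−14=4 → e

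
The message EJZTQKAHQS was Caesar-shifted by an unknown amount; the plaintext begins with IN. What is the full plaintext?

From the crib: E(4)−I(8)=-4≡22, so the shift is 22.
Subtract 22 from each ciphertext letter:
E(4): 4−22=-18≡8 → I
J(9): 9−22=-13≡13 → N
Z(25): 25−22=3 → D
T(19): 19−22=-3≡23 → X
Q(16): 16−22=-6≡20 → U
K(10): 10−22=-12≡14 → O
A(0): 0−22=-22≡4 → E
H(7): 7−22=-15≡11 → L
Q(16): 16−22=-6≡20 → U
S(18): 18−22=-4≡22 → W

INDXUOELUW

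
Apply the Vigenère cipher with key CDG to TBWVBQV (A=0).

Repeat the key across the message: CDGCDGC
T(19)+C(2): 21 → V
B(1)+D(3): 4 → E
W(22)+G(6): 28≡2 → C
V(21)+C(2): 23 → X
B(1)+D(3): 4 → E
Q(16)+G(6): 22 → W
V(21)+C(2): 23 → X

VECXEWX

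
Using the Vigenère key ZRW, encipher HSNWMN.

Repeat the key across the message: ZRWZRW
H(7)+Z(25): 32≡6 → G
S(18)+R(17): 35≡9 → J
N(13)+W(22): 35≡9 → J
W(22)+Z(25): 47≡21 → V
M(12)+R(17): 29≡3 → D
N(13)+W(22): 35≡9 → J

GJJVDJ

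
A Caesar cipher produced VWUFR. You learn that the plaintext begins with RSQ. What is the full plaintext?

From the crib: V(21)−R(17)=4, so the shift is 4.
Subtract 4 from each ciphertext letter:
V(21): 21−4=17 → R
W(22): 22−4=18 → S
U(20): 20−4=16 → Q
F(5): 5−4=1 → B
R(17): 17−4=13 → N

RSQBN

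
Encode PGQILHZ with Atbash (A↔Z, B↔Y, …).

P(15) → K(10)
G(6) → T(19)
Q(16) → J(9)
I(8) → R(17)
L(11) → O(14)
H(7) → S(18)
Z(25) → A(0)

KTJROSA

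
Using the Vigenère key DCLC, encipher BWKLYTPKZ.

Repeat the key across the message: DCLCDCLCD
B(1)+D(3): 4 → E
W(22)+C(2): 24 → Y
K(10)+L(11): 21 → V
L(11)+C(2): 13 → N
Y(24)+D(3): 27≡1 → B
T(19)+C(2): 21 → V
P(15)+L(11): 26≡0 → A
K(10)+C(2): 12 → M
Z(25)+D(3): 28≡2 → C

EYVNBVAMC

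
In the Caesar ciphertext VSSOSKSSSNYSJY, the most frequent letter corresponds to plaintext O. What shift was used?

4

The most frequent ciphertext letter is S (appears 7 times).
S is position 18; O is position 14.
Shift = 4.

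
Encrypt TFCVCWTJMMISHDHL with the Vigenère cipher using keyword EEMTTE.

Repeat the key across the message: EEMTTEEEMTTEEEMT
T(19)+E(4): 23 → X
F(5)+E(4): 9 → J
C(2)+M(12): 14 → O
V(21)+T(19): 40≡14 → O
C(2)+T(19): 21 → V
W(22)+E(4): 26≡0 → A
T(19)+E(4): 23 → X
J(9)+E(4): 13 → N
M(12)+M(12): 24 → Y
M(12)+T(19): 31≡5 → F
I(8)+T(19): 27≡1 → B
S(18)+E(4): 22 → W
H(7)+E(4): 11 → L
D(3)+E(4): 7 → H
H(7)+M(12): 19 → T
L(11)+T(19): 30≡4 → E

XJOOVAXNYFBWLHTE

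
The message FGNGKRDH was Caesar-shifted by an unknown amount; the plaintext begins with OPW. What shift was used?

From the crib: F(5)−O(14)=-9≡17, so the shift is 17.

17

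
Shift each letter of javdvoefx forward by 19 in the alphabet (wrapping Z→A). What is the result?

j(9): 9+19=28≡2 → c
a(0): 0+19=19 → t
v(21): 21+19=40≡14 → o
d(3): 3+19=22 → w
v(21): 21+19=40≡14 → o
o(14): 14+19=33≡7 → h
e(4): 4+19=23 → x
f(5): 5+19=24 → y
x(23): 23+19=42≡16 → q

ctowohxyq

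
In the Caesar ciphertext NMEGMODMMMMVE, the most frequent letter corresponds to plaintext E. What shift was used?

The most frequent ciphertext letter is M (appears 6 times).
M is position 12; E is position 4.
Shift = 8.

8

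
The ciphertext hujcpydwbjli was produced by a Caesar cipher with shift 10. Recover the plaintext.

xkzsfotmrzby

h(7): 7−10=-3≡23 → x
u(20): 20−10=10 → k
j(9): 9−10=-1≡25 → z
c(2): 2−10=-8≡18 → s
p(15): 15−10=5 → f
y(24): 24−10=14 → o
d(3): 3−10=-7≡19 → t
w(22): 22−10=12 → m
b(1): 1−10=-9≡17 → r
j(9): 9−10=-1≡25 → z
l(11): 11−10=1 → b
i(8): 8−10=-2≡24 → y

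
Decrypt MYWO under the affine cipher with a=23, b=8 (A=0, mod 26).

The inverse of 23 mod 26 is 17, since 23·17=391≡1. Apply D(y)=17·(y−8) mod 26:
M(12): 17·(12−8)=68≡16 → Q
Y(24): 17·(24−8)=272≡12 → M
W(22): 17·(22−8)=238≡4 → E
O(14): 17·(14−8)=102≡24 → Y

QMEY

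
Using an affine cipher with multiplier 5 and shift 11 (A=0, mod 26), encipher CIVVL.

VZMMO

C(2): 5·2+11=21 → V
I(8): 5·8+11=51≡25 → Z
V(21): 5·21+11=116≡12 → M
V(21): 5·21+11=116≡12 → M
L(11): 5·11+11=66≡14 → O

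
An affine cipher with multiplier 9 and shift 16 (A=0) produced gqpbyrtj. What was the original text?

waxhydjf

The inverse of 9 mod 26 is 3, since 9·3=27≡1. Apply D(y)=3·(y−16) mod 26:
g(6): 3·(6−16)=-30≡22 → w
q(16): 3·(16−16)=0 → a
p(15): 3·(15−16)=-3≡23 → x
b(1): 3·(1−16)=-45≡7 → h
y(24): 3·(24−16)=24 → y
r(17): 3·(17−16)=3 → d
t(19): 3·(19−16)=9 → j
j(9): 3·(9−16)=-21≡5 → f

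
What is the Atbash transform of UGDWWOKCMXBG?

U(20) → F(5)
G(6) → T(19)
D(3) → W(22)
W(22) → D(3)
W(22) → D(3)
O(14) → L(11)
K(10) → P(15)
C(2) → X(23)
M(12) → N(13)
X(23) → C(2)
B(1) → Y(24)
G(6) → T(19)

FTWDDLPXNCYT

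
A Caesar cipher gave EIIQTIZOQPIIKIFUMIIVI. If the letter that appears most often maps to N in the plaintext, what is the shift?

21

The most frequent ciphertext letter is I (appears 9 times).
I is position 8; N is position 13.
Shift = -5≡21.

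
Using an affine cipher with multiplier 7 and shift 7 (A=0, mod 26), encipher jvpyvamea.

j(9): 7·9+7=70≡18 → s
v(21): 7·21+7=154≡24 → y
p(15): 7·15+7=112≡8 → i
y(24): 7·24+7=175≡19 → t
v(21): 7·21+7=154≡24 → y
a(0): 7·0+7=7 → h
m(12): 7·12+7=91≡13 → n
e(4): 7·4+7=35≡9 → j
a(0): 7·0+7=7 → h

syityhnjh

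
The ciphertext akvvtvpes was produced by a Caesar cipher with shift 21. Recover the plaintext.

fpaayaujx

a(0): 0−21=-21≡5 → f
k(10): 10−21=-11≡15 → p
v(21): 21−21=0 → a
v(21): 21−21=0 → a
t(19): 19−21=-2≡24 → y
v(21): 21−21=0 → a
p(15): 15−21=-6≡20 → u
e(4): 4−21=-17≡9 → j
s(18): 18−21=-3≡23 → x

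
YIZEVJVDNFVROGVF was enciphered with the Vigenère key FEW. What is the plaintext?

Repeat the key across the ciphertext: FEWFEWFEWFEWFEWF
Y(24)−F(5): 19 → T
I(8)−E(4): 4 → E
Z(25)−W(22): 3 → D
E(4)−F(5): -1≡25 → Z
V(21)−E(4): 17 → R
J(9)−W(22): -13≡13 → N
V(21)−F(5): 16 → Q
D(3)−E(4): -1≡25 → Z
N(13)−W(22): -9≡17 → R
F(5)−F(5): 0 → A
V(21)−E(4): 17 → R
R(17)−W(22): -5≡21 → V
O(14)−F(5): 9 → J
G(6)−E(4): 2 → C
V(21)−W(22): -1≡25 → Z
F(5)−F(5): 0 → A

TEDZRNQZRARVJCZA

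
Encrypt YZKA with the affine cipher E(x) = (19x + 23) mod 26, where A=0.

Y(24): 19·24+23=479≡11 → L
Z(25): 19·25+23=498≡4 → E
K(10): 19·10+23=213≡5 → F
A(0): 19·0+23=23 → X

LEFX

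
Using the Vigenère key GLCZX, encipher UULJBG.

AFNIYM

Repeat the key across the message: GLCZXG
U(20)+G(6): 26≡0 → A
U(20)+L(11): 31≡5 → F
L(11)+C(2): 13 → N
J(9)+Z(25): 34≡8 → I
B(1)+X(23): 24 → Y
G(6)+G(6): 12 → M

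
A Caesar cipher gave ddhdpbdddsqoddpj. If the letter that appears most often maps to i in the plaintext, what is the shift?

21

The most frequent ciphertext letter is d (appears 8 times).
d is position 3; i is position 8.
Shift = -5≡21.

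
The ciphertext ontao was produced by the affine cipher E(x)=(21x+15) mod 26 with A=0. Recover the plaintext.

vqudv

The inverse of 21 mod 26 is 5, since 21·5=105≡1. Apply D(y)=5·(y−15) mod 26:
o(14): 5·(14−15)=-5≡21 → v
n(13): 5·(13−15)=-10≡16 → q
t(19): 5·(19−15)=20 → u
a(0): 5·(0−15)=-75≡3 → d
o(14): 5·(14−15)=-5≡21 → v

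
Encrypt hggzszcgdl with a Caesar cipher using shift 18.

h(7): 7+18=25 → z
g(6): 6+18=24 → y
g(6): 6+18=24 → y
z(25): 25+18=43≡17 → r
s(18): 18+18=36≡10 → k
z(25): 25+18=43≡17 → r
c(2): 2+18=20 → u
g(6): 6+18=24 → y
d(3): 3+18=21 → v
l(11): 11+18=29≡3 → d

zyyrkruyvd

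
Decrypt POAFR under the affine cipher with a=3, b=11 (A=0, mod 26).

KBFYC

The inverse of 3 mod 26 is 9, since 3·9=27≡1. Apply D(y)=9·(y−11) mod 26:
P(15): 9·(15−11)=36≡10 → K
O(14): 9·(14−11)=27≡1 → B
A(0): 9·(0−11)=-99≡5 → F
F(5): 9·(5−11)=-54≡24 → Y
R(17): 9·(17−11)=54≡2 → C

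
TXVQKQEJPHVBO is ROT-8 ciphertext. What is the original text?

T(19): 19−8=11 → L
X(23): 23−8=15 → P
V(21): 21−8=13 → N
Q(16): 16−8=8 → I
K(10): 10−8=2 → C
Q(16): 16−8=8 → I
E(4): 4−8=-4≡22 → W
J(9): 9−8=1 → B
P(15): 15−8=7 → H
H(7): 7−8=-1≡25 → Z
V(21): 21−8=13 → N
B(1): 1−8=-7≡19 → T
O(14): 14−8=6 → G

LPNICIWBHZNTG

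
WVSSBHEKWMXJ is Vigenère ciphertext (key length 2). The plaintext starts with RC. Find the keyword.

FT

Subtract each crib letter from the matching ciphertext letter (mod 26):
W(22)−R(17)=5 → F
V(21)−C(2)=19 → T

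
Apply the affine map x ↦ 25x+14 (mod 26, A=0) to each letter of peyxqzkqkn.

p(15): 25·15+14=389≡25 → z
e(4): 25·4+14=114≡10 → k
y(24): 25·24+14=614≡16 → q
x(23): 25·23+14=589≡17 → r
q(16): 25·16+14=414≡24 → y
z(25): 25·25+14=639≡15 → p
k(10): 25·10+14=264≡4 → e
q(16): 25·16+14=414≡24 → y
k(10): 25·10+14=264≡4 → e
n(13): 25·13+14=339≡1 → b

zkqrypeyeb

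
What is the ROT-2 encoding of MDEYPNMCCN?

M(12): 12+2=14 → O
D(3): 3+2=5 → F
E(4): 4+2=6 → G
Y(24): 24+2=26≡0 → A
P(15): 15+2=17 → R
N(13): 13+2=15 → P
M(12): 12+2=14 → O
C(2): 2+2=4 → E
C(2): 2+2=4 → E
N(13): 13+2=15 → P

OFGARPOEEP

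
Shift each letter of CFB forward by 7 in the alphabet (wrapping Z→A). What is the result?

JMI

C(2): 2+7=9 → J
F(5): 5+7=12 → M
B(1): 1+7=8 → I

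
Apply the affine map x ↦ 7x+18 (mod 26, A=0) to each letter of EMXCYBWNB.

UYXGEZQFZ

E(4): 7·4+18=46≡20 → U
M(12): 7·12+18=102≡24 → Y
X(23): 7·23+18=179≡23 → X
C(2): 7·2+18=32≡6 → G
Y(24): 7·24+18=186≡4 → E
B(1): 7·1+18=25 → Z
W(22): 7·22+18=172≡16 → Q
N(13): 7·13+18=109≡5 → F
B(1): 7·1+18=25 → Z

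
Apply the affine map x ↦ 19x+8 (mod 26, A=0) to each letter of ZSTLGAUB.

Z(25): 19·25+8=483≡15 → P
S(18): 19·18+8=350≡12 → M
T(19): 19·19+8=369≡5 → F
L(11): 19·11+8=217≡9 → J
G(6): 19·6+8=122≡18 → S
A(0): 19·0+8=8 → I
U(20): 19·20+8=388≡24 → Y
B(1): 19·1+8=27≡1 → B

PMFJSIYB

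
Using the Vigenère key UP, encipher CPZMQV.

WETBKK

Repeat the key across the message: UPUPUP
C(2)+U(20): 22 → W
P(15)+P(15): 30≡4 → E
Z(25)+U(20): 45≡19 → T
M(12)+P(15): 27≡1 → B
Q(16)+U(20): 36≡10 → K
V(21)+P(15): 36≡10 → K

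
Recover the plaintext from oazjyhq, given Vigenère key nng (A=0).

Repeat the key across the ciphertext: nngnngn
o(14)−n(13): 1 → b
a(0)−n(13): -13≡13 → n
z(25)−g(6): 19 → t
j(9)−n(13): -4≡22 → w
y(24)−n(13): 11 → l
h(7)−g(6): 1 → b
q(16)−n(13): 3 → d

bntwlbd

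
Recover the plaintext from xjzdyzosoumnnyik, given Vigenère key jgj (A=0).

Repeat the key across the ciphertext: jgjjgjjgjjgjjgjj
x(23)−j(9): 14 → o
j(9)−g(6): 3 → d
z(25)−j(9): 16 → q
d(3)−j(9): -6≡20 → u
y(24)−g(6): 18 → s
z(25)−j(9): 16 → q
o(14)−j(9): 5 → f
s(18)−g(6): 12 → m
o(14)−j(9): 5 → f
u(20)−j(9): 11 → l
m(12)−g(6): 6 → g
n(13)−j(9): 4 → e
n(13)−j(9): 4 → e
y(24)−g(6): 18 → s
i(8)−j(9): -1≡25 → z
k(10)−j(9): 1 → b

odqusqfmflgeeszb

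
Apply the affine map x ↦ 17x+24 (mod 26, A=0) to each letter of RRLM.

BBDU

R(17): 17·17+24=313≡1 → B
R(17): 17·17+24=313≡1 → B
L(11): 17·11+24=211≡3 → D
M(12): 17·12+24=228≡20 → U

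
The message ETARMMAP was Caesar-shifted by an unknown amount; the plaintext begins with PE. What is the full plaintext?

From the crib: E(4)−P(15)=-11≡15, so the shift is 15.
Subtract 15 from each ciphertext letter:
E(4): 4−15=-11≡15 → P
T(19): 19−15=4 → E
A(0): 0−15=-15≡11 → L
R(17): 17−15=2 → C
M(12): 12−15=-3≡23 → X
M(12): 12−15=-3≡23 → X
A(0): 0−15=-15≡11 → L
P(15): 15−15=0 → A

PELCXXLA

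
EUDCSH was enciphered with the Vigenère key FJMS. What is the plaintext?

ZLRKNY

Repeat the key across the ciphertext: FJMSFJ
E(4)−F(5): -1≡25 → Z
U(20)−J(9): 11 → L
D(3)−M(12): -9≡17 → R
C(2)−S(18): -16≡10 → K
S(18)−F(5): 13 → N
H(7)−J(9): -2≡24 → Y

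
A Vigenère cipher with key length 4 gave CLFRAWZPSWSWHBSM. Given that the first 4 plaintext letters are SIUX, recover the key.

Subtract each crib letter from the matching ciphertext letter (mod 26):
C(2)−S(18)=-16≡10 → K
L(11)−I(8)=3 → D
F(5)−U(20)=-15≡11 → L
R(17)−X(23)=-6≡20 → U

KDLU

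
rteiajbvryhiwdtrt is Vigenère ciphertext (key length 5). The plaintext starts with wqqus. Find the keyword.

Subtract each crib letter from the matching ciphertext letter (mod 26):
r(17)−w(22)=-5≡21 → v
t(19)−q(16)=3 → d
e(4)−q(16)=-12≡14 → o
i(8)−u(20)=-12≡14 → o
a(0)−s(18)=-18≡8 → i

vdooi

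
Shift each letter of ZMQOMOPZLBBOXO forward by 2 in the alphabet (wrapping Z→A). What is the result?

BOSQOQRBNDDQZQ

Z(25): 25+2=27≡1 → B
M(12): 12+2=14 → O
Q(16): 16+2=18 → S
O(14): 14+2=16 → Q
M(12): 12+2=14 → O
O(14): 14+2=16 → Q
P(15): 15+2=17 → R
Z(25): 25+2=27≡1 → B
L(11): 11+2=13 → N
B(1): 1+2=3 → D
B(1): 1+2=3 → D
O(14): 14+2=16 → Q
X(23): 23+2=25 → Z
O(14): 14+2=16 → Q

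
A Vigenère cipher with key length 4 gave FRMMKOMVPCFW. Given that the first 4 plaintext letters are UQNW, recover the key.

LBZQ

Subtract each crib letter from the matching ciphertext letter (mod 26):
F(5)−U(20)=-15≡11 → L
R(17)−Q(16)=1 → B
M(12)−N(13)=-1≡25 → Z
M(12)−W(22)=-10≡16 → Q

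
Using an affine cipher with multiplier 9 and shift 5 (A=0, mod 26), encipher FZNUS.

YWSDL

F(5): 9·5+5=50≡24 → Y
Z(25): 9·25+5=230≡22 → W
N(13): 9·13+5=122≡18 → S
U(20): 9·20+5=185≡3 → D
S(18): 9·18+5=167≡11 → L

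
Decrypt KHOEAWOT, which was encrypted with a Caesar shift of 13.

XUBRNJBG

K(10): 10−13=-3≡23 → X
H(7): 7−13=-6≡20 → U
O(14): 14−13=1 → B
E(4): 4−13=-9≡17 → R
A(0): 0−13=-13≡13 → N
W(22): 22−13=9 → J
O(14): 14−13=1 → B
T(19): 19−13=6 → G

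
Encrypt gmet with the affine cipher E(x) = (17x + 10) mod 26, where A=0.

igav

g(6): 17·6+10=112≡8 → i
m(12): 17·12+10=214≡6 → g
e(4): 17·4+10=78≡0 → a
t(19): 17·19+10=333≡21 → v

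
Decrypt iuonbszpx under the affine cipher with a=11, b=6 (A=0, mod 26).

The inverse of 11 mod 26 is 19, since 11·19=209≡1. Apply D(y)=19·(y−6) mod 26:
i(8): 19·(8−6)=38≡12 → m
u(20): 19·(20−6)=266≡6 → g
o(14): 19·(14−6)=152≡22 → w
n(13): 19·(13−6)=133≡3 → d
b(1): 19·(1−6)=-95≡9 → j
s(18): 19·(18−6)=228≡20 → u
z(25): 19·(25−6)=361≡23 → x
p(15): 19·(15−6)=171≡15 → p
x(23): 19·(23−6)=323≡11 → l

mgwdjuxpl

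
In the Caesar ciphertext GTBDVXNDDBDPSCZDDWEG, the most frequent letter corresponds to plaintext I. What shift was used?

The most frequent ciphertext letter is D (appears 6 times).
D is position 3; I is position 8.
Shift = -5≡21.

21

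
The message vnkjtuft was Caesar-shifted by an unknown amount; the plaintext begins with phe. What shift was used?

6

From the crib: v(21)−p(15)=6, so the shift is 6.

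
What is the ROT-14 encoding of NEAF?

N(13): 13+14=27≡1 → B
E(4): 4+14=18 → S
A(0): 0+14=14 → O
F(5): 5+14=19 → T

BSOT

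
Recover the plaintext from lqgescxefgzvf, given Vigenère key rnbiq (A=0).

Repeat the key across the ciphertext: rnbiqrnbiqrnb
l(11)−r(17): -6≡20 → u
q(16)−n(13): 3 → d
g(6)−b(1): 5 → f
e(4)−i(8): -4≡22 → w
s(18)−q(16): 2 → c
c(2)−r(17): -15≡11 → l
x(23)−n(13): 10 → k
e(4)−b(1): 3 → d
f(5)−i(8): -3≡23 → x
g(6)−q(16): -10≡16 → q
z(25)−r(17): 8 → i
v(21)−n(13): 8 → i
f(5)−b(1): 4 → e

udfwclkdxqiie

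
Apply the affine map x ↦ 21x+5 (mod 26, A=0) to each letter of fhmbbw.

gwxaaz

f(5): 21·5+5=110≡6 → g
h(7): 21·7+5=152≡22 → w
m(12): 21·12+5=257≡23 → x
b(1): 21·1+5=26≡0 → a
b(1): 21·1+5=26≡0 → a
w(22): 21·22+5=467≡25 → z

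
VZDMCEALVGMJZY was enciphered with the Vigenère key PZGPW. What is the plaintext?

Repeat the key across the ciphertext: PZGPWPZGPWPZGP
V(21)−P(15): 6 → G
Z(25)−Z(25): 0 → A
D(3)−G(6): -3≡23 → X
M(12)−P(15): -3≡23 → X
C(2)−W(22): -20≡6 → G
E(4)−P(15): -11≡15 → P
A(0)−Z(25): -25≡1 → B
L(11)−G(6): 5 → F
V(21)−P(15): 6 → G
G(6)−W(22): -16≡10 → K
M(12)−P(15): -3≡23 → X
J(9)−Z(25): -16≡10 → K
Z(25)−G(6): 19 → T
Y(24)−P(15): 9 → J

GAXXGPBFGKXKTJ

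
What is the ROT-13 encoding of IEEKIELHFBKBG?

I(8): 8+13=21 → V
E(4): 4+13=17 → R
E(4): 4+13=17 → R
K(10): 10+13=23 → X
I(8): 8+13=21 → V
E(4): 4+13=17 → R
L(11): 11+13=24 → Y
H(7): 7+13=20 → U
F(5): 5+13=18 → S
B(1): 1+13=14 → O
K(10): 10+13=23 → X
B(1): 1+13=14 → O
G(6): 6+13=19 → T

VRRXVRYUSOXOT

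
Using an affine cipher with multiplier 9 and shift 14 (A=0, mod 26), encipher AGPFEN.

A(0): 9·0+14=14 → O
G(6): 9·6+14=68≡16 → Q
P(15): 9·15+14=149≡19 → T
F(5): 9·5+14=59≡7 → H
E(4): 9·4+14=50≡24 → Y
N(13): 9·13+14=131≡1 → B

OQTHYB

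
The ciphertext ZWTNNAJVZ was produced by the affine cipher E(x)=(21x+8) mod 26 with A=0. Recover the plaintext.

The inverse of 21 mod 26 is 5, since 21·5=105≡1. Apply D(y)=5·(y−8) mod 26:
Z(25): 5·(25−8)=85≡7 → H
W(22): 5·(22−8)=70≡18 → S
T(19): 5·(19−8)=55≡3 → D
N(13): 5·(13−8)=25 → Z
N(13): 5·(13−8)=25 → Z
A(0): 5·(0−8)=-40≡12 → M
J(9): 5·(9−8)=5 → F
V(21): 5·(21−8)=65≡13 → N
Z(25): 5·(25−8)=85≡7 → H

HSDZZMFNH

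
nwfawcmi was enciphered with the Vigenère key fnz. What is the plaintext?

ijgvjdhv

Repeat the key across the ciphertext: fnzfnzfn
n(13)−f(5): 8 → i
w(22)−n(13): 9 → j
f(5)−z(25): -20≡6 → g
a(0)−f(5): -5≡21 → v
w(22)−n(13): 9 → j
c(2)−z(25): -23≡3 → d
m(12)−f(5): 7 → h
i(8)−n(13): -5≡21 → v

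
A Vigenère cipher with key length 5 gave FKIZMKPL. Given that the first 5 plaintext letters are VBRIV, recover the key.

Subtract each crib letter from the matching ciphertext letter (mod 26):
F(5)−V(21)=-16≡10 → K
K(10)−B(1)=9 → J
I(8)−R(17)=-9≡17 → R
Z(25)−I(8)=17 → R
M(12)−V(21)=-9≡17 → R

KJRRR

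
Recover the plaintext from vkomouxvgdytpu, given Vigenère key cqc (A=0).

Repeat the key across the ciphertext: cqccqccqccqccq
v(21)−c(2): 19 → t
k(10)−q(16): -6≡20 → u
o(14)−c(2): 12 → m
m(12)−c(2): 10 → k
o(14)−q(16): -2≡24 → y
u(20)−c(2): 18 → s
x(23)−c(2): 21 → v
v(21)−q(16): 5 → f
g(6)−c(2): 4 → e
d(3)−c(2): 1 → b
y(24)−q(16): 8 → i
t(19)−c(2): 17 → r
p(15)−c(2): 13 → n
u(20)−q(16): 4 → e

tumkysvfebirne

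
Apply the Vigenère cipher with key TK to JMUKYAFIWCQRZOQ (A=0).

CWNURKYSPMJBSYJ

Repeat the key across the message: TKTKTKTKTKTKTKT
J(9)+T(19): 28≡2 → C
M(12)+K(10): 22 → W
U(20)+T(19): 39≡13 → N
K(10)+K(10): 20 → U
Y(24)+T(19): 43≡17 → R
A(0)+K(10): 10 → K
F(5)+T(19): 24 → Y
I(8)+K(10): 18 → S
W(22)+T(19): 41≡15 → P
C(2)+K(10): 12 → M
Q(16)+T(19): 35≡9 → J
R(17)+K(10): 27≡1 → B
Z(25)+T(19): 44≡18 → S
O(14)+K(10): 24 → Y
Q(16)+T(19): 35≡9 → J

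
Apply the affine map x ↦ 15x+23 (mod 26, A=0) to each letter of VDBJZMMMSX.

V(21): 15·21+23=338≡0 → A
D(3): 15·3+23=68≡16 → Q
B(1): 15·1+23=38≡12 → M
J(9): 15·9+23=158≡2 → C
Z(25): 15·25+23=398≡8 → I
M(12): 15·12+23=203≡21 → V
M(12): 15·12+23=203≡21 → V
M(12): 15·12+23=203≡21 → V
S(18): 15·18+23=293≡7 → H
X(23): 15·23+23=368≡4 → E

AQMCIVVVHE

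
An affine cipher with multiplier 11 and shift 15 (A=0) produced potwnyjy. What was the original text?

ahydopqp

The inverse of 11 mod 26 is 19, since 11·19=209≡1. Apply D(y)=19·(y−15) mod 26:
p(15): 19·(15−15)=0 → a
o(14): 19·(14−15)=-19≡7 → h
t(19): 19·(19−15)=76≡24 → y
w(22): 19·(22−15)=133≡3 → d
n(13): 19·(13−15)=-38≡14 → o
y(24): 19·(24−15)=171≡15 → p
j(9): 19·(9−15)=-114≡16 → q
y(24): 19·(24−15)=171≡15 → p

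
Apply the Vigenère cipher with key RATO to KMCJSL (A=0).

Repeat the key across the message: RATORA
K(10)+R(17): 27≡1 → B
M(12)+A(0): 12 → M
C(2)+T(19): 21 → V
J(9)+O(14): 23 → X
S(18)+R(17): 35≡9 → J
L(11)+A(0): 11 → L

BMVXJL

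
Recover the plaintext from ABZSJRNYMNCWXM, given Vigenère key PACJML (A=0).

Repeat the key across the ciphertext: PACJMLPACJMLPA
A(0)−P(15): -15≡11 → L
B(1)−A(0): 1 → B
Z(25)−C(2): 23 → X
S(18)−J(9): 9 → J
J(9)−M(12): -3≡23 → X
R(17)−L(11): 6 → G
N(13)−P(15): -2≡24 → Y
Y(24)−A(0): 24 → Y
M(12)−C(2): 10 → K
N(13)−J(9): 4 → E
C(2)−M(12): -10≡16 → Q
W(22)−L(11): 11 → L
X(23)−P(15): 8 → I
M(12)−A(0): 12 → M

LBXJXGYYKEQLIM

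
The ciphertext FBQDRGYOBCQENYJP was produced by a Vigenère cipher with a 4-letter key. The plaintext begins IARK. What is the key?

XBZT

Subtract each crib letter from the matching ciphertext letter (mod 26):
F(5)−I(8)=-3≡23 → X
B(1)−A(0)=1 → B
Q(16)−R(17)=-1≡25 → Z
D(3)−K(10)=-7≡19 → T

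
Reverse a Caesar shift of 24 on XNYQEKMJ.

ZPASGMOL

X(23): 23−24=-1≡25 → Z
N(13): 13−24=-11≡15 → P
Y(24): 24−24=0 → A
Q(16): 16−24=-8≡18 → S
E(4): 4−24=-20≡6 → G
K(10): 10−24=-14≡12 → M
M(12): 12−24=-12≡14 → O
J(9): 9−24=-15≡11 → L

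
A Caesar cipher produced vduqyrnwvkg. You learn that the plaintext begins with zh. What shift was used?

From the crib: v(21)−z(25)=-4≡22, so the shift is 22.

22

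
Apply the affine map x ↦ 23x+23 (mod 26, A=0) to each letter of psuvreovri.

p(15): 23·15+23=368≡4 → e
s(18): 23·18+23=437≡21 → v
u(20): 23·20+23=483≡15 → p
v(21): 23·21+23=506≡12 → m
r(17): 23·17+23=414≡24 → y
e(4): 23·4+23=115≡11 → l
o(14): 23·14+23=345≡7 → h
v(21): 23·21+23=506≡12 → m
r(17): 23·17+23=414≡24 → y
i(8): 23·8+23=207≡25 → z

evpmylhmyz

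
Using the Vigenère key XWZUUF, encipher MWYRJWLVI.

Repeat the key across the message: XWZUUFXWZ
M(12)+X(23): 35≡9 → J
W(22)+W(22): 44≡18 → S
Y(24)+Z(25): 49≡23 → X
R(17)+U(20): 37≡11 → L
J(9)+U(20): 29≡3 → D
W(22)+F(5): 27≡1 → B
L(11)+X(23): 34≡8 → I
V(21)+W(22): 43≡17 → R
I(8)+Z(25): 33≡7 → H

JSXLDBIRH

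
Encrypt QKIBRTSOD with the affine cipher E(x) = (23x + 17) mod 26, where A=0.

VNTOSMPBI

Q(16): 23·16+17=385≡21 → V
K(10): 23·10+17=247≡13 → N
I(8): 23·8+17=201≡19 → T
B(1): 23·1+17=40≡14 → O
R(17): 23·17+17=408≡18 → S
T(19): 23·19+17=454≡12 → M
S(18): 23·18+17=431≡15 → P
O(14): 23·14+17=339≡1 → B
D(3): 23·3+17=86≡8 → I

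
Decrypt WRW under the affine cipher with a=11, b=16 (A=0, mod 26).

KTK

The inverse of 11 mod 26 is 19, since 11·19=209≡1. Apply D(y)=19·(y−16) mod 26:
W(22): 19·(22−16)=114≡10 → K
R(17): 19·(17−16)=19 → T
W(22): 19·(22−16)=114≡10 → K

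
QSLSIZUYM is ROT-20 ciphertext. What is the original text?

WYRYOFAES

Q(16): 16−20=-4≡22 → W
S(18): 18−20=-2≡24 → Y
L(11): 11−20=-9≡17 → R
S(18): 18−20=-2≡24 → Y
I(8): 8−20=-12≡14 → O
Z(25): 25−20=5 → F
U(20): 20−20=0 → A
Y(24): 24−20=4 → E
M(12): 12−20=-8≡18 → S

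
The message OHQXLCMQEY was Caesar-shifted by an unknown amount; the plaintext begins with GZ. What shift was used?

From the crib: O(14)−G(6)=8, so the shift is 8.

8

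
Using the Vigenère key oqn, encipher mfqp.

avdd

Repeat the key across the message: oqno
m(12)+o(14): 26≡0 → a
f(5)+q(16): 21 → v
q(16)+n(13): 29≡3 → d
p(15)+o(14): 29≡3 → d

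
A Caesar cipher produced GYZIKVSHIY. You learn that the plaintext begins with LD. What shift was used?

21

From the crib: G(6)−L(11)=-5≡21, so the shift is 21.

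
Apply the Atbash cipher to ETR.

VGI

E(4) → V(21)
T(19) → G(6)
R(17) → I(8)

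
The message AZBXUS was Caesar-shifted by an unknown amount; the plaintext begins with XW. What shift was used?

3

From the crib: A(0)−X(23)=-23≡3, so the shift is 3.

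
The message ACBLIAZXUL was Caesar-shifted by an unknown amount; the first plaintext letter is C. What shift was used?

From the crib: A(0)−C(2)=-2≡24, so the shift is 24.

24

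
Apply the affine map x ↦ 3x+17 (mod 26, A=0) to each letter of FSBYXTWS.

F(5): 3·5+17=32≡6 → G
S(18): 3·18+17=71≡19 → T
B(1): 3·1+17=20 → U
Y(24): 3·24+17=89≡11 → L
X(23): 3·23+17=86≡8 → I
T(19): 3·19+17=74≡22 → W
W(22): 3·22+17=83≡5 → F
S(18): 3·18+17=71≡19 → T

GTULIWFT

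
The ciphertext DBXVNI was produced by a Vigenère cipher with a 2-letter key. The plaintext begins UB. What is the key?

JA

Subtract each crib letter from the matching ciphertext letter (mod 26):
D(3)−U(20)=-17≡9 → J
B(1)−B(1)=0 → A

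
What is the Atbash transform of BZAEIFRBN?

B(1) → Y(24)
Z(25) → A(0)
A(0) → Z(25)
E(4) → V(21)
I(8) → R(17)
F(5) → U(20)
R(17) → I(8)
B(1) → Y(24)
N(13) → M(12)

YAZVRUIYM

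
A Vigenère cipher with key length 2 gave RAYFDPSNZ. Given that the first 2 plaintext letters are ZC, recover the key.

Subtract each crib letter from the matching ciphertext letter (mod 26):
R(17)−Z(25)=-8≡18 → S
A(0)−C(2)=-2≡24 → Y

SY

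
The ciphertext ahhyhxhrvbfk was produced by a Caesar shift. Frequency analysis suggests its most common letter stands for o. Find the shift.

The most frequent ciphertext letter is h (appears 4 times).
h is position 7; o is position 14.
Shift = -7≡19.

19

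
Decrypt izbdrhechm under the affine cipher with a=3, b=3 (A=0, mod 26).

tqiawkjrkd

The inverse of 3 mod 26 is 9, since 3·9=27≡1. Apply D(y)=9·(y−3) mod 26:
i(8): 9·(8−3)=45≡19 → t
z(25): 9·(25−3)=198≡16 → q
b(1): 9·(1−3)=-18≡8 → i
d(3): 9·(3−3)=0 → a
r(17): 9·(17−3)=126≡22 → w
h(7): 9·(7−3)=36≡10 → k
e(4): 9·(4−3)=9 → j
c(2): 9·(2−3)=-9≡17 → r
h(7): 9·(7−3)=36≡10 → k
m(12): 9·(12−3)=81≡3 → d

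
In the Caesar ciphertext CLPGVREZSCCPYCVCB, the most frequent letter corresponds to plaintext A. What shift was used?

2

The most frequent ciphertext letter is C (appears 5 times).
C is position 2; A is position 0.
Shift = 2.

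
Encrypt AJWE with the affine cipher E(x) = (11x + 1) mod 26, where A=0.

BWJT

A(0): 11·0+1=1 → B
J(9): 11·9+1=100≡22 → W
W(22): 11·22+1=243≡9 → J
E(4): 11·4+1=45≡19 → T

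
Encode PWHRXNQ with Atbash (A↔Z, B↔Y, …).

KDSICMJ

P(15) → K(10)
W(22) → D(3)
H(7) → S(18)
R(17) → I(8)
X(23) → C(2)
N(13) → M(12)
Q(16) → J(9)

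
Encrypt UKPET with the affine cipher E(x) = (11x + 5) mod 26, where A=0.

U(20): 11·20+5=225≡17 → R
K(10): 11·10+5=115≡11 → L
P(15): 11·15+5=170≡14 → O
E(4): 11·4+5=49≡23 → X
T(19): 11·19+5=214≡6 → G

RLOXG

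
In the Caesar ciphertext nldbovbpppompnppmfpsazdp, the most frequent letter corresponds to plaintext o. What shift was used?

The most frequent ciphertext letter is p (appears 8 times).
p is position 15; o is position 14.
Shift = 1.

1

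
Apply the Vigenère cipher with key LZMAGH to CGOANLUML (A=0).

Repeat the key across the message: LZMAGHLZM
C(2)+L(11): 13 → N
G(6)+Z(25): 31≡5 → F
O(14)+M(12): 26≡0 → A
A(0)+A(0): 0 → A
N(13)+G(6): 19 → T
L(11)+H(7): 18 → S
U(20)+L(11): 31≡5 → F
M(12)+Z(25): 37≡11 → L
L(11)+M(12): 23 → X

NFAATSFLX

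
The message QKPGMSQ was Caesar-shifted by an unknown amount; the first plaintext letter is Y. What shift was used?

18

From the crib: Q(16)−Y(24)=-8≡18, so the shift is 18.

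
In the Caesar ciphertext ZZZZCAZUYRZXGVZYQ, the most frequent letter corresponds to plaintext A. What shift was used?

The most frequent ciphertext letter is Z (appears 7 times).
Z is position 25; A is position 0.
Shift = 25.

25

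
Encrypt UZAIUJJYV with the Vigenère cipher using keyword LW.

Repeat the key across the message: LWLWLWLWL
U(20)+L(11): 31≡5 → F
Z(25)+W(22): 47≡21 → V
A(0)+L(11): 11 → L
I(8)+W(22): 30≡4 → E
U(20)+L(11): 31≡5 → F
J(9)+W(22): 31≡5 → F
J(9)+L(11): 20 → U
Y(24)+W(22): 46≡20 → U
V(21)+L(11): 32≡6 → G

FVLEFFUUG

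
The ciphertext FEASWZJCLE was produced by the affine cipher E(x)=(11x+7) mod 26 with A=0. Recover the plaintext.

OVXBZEMJYV

The inverse of 11 mod 26 is 19, since 11·19=209≡1. Apply D(y)=19·(y−7) mod 26:
F(5): 19·(5−7)=-38≡14 → O
E(4): 19·(4−7)=-57≡21 → V
A(0): 19·(0−7)=-133≡23 → X
S(18): 19·(18−7)=209≡1 → B
W(22): 19·(22−7)=285≡25 → Z
Z(25): 19·(25−7)=342≡4 → E
J(9): 19·(9−7)=38≡12 → M
C(2): 19·(2−7)=-95≡9 → J
L(11): 19·(11−7)=76≡24 → Y
E(4): 19·(4−7)=-57≡21 → V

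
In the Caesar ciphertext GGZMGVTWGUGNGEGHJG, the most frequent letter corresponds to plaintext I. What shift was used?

24

The most frequent ciphertext letter is G (appears 8 times).
G is position 6; I is position 8.
Shift = -2≡24.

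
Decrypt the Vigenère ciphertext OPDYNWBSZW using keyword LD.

DMSVCTQPOT

Repeat the key across the ciphertext: LDLDLDLDLD
O(14)−L(11): 3 → D
P(15)−D(3): 12 → M
D(3)−L(11): -8≡18 → S
Y(24)−D(3): 21 → V
N(13)−L(11): 2 → C
W(22)−D(3): 19 → T
B(1)−L(11): -10≡16 → Q
S(18)−D(3): 15 → P
Z(25)−L(11): 14 → O
W(22)−D(3): 19 → T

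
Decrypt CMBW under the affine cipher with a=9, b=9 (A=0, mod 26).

The inverse of 9 mod 26 is 3, since 9·3=27≡1. Apply D(y)=3·(y−9) mod 26:
C(2): 3·(2−9)=-21≡5 → F
M(12): 3·(12−9)=9 → J
B(1): 3·(1−9)=-24≡2 → C
W(22): 3·(22−9)=39≡13 → N

FJCN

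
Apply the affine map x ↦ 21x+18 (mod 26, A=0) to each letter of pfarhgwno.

vtsljomfa

p(15): 21·15+18=333≡21 → v
f(5): 21·5+18=123≡19 → t
a(0): 21·0+18=18 → s
r(17): 21·17+18=375≡11 → l
h(7): 21·7+18=165≡9 → j
g(6): 21·6+18=144≡14 → o
w(22): 21·22+18=480≡12 → m
n(13): 21·13+18=291≡5 → f
o(14): 21·14+18=312≡0 → a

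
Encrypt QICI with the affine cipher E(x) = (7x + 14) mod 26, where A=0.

Q(16): 7·16+14=126≡22 → W
I(8): 7·8+14=70≡18 → S
C(2): 7·2+14=28≡2 → C
I(8): 7·8+14=70≡18 → S

WSCS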